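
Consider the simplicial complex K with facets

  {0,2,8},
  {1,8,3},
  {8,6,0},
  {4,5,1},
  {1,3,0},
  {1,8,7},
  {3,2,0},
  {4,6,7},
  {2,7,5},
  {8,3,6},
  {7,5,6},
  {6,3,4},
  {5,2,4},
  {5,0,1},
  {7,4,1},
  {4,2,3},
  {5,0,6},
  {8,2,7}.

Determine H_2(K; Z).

H_2 = 0.

We work with the vertex ordering 0 < 1 < 2 < 3 < 4 < 5 < 6 < 7 < 8. The simplices of K, each written with vertices in increasing order, are:

  0-simplices (9): [0], [1], [2], [3], [4], [5], [6], [7], [8]
  1-simplices (27): (27 of them)
  2-simplices (18): [0,1,3], [0,1,5], [0,2,3], [0,2,8], [0,5,6], [0,6,8], [1,3,8], [1,4,5], [1,4,7], [1,7,8], [2,3,4], [2,4,5], [2,5,7], [2,7,8], [3,4,6], [3,6,8], [4,6,7], [5,6,7]

giving chain groups C_0 ≅ Z^9, C_1 ≅ Z^27, C_2 ≅ Z^18.

Boundary ∂_1: C_1 → C_0 sends each edge [p,q] (with p < q) to q − p.
This gives a 9×27 integer matrix of rank 8; reducing to Smith normal form yields diagonal entries (1,1,1,1,1,1,1,1).

Boundary ∂_2: C_2 → C_1 maps a triangle to the signed sum of its edges. For instance
  ∂[5,6,7] = [6,7] − [5,7] + [5,6],
  ∂[0,6,8] = [6,8] − [0,8] + [0,6].
The 27×18 boundary matrix has rank 18 and Smith normal form diag(1,1,1,1,1,1,1,1,1,1,1,1,1,1,1,1,1,2).

Computing H_k = (kernel of ∂_k) / (image of ∂_{k+1}):

  H_2: rank ker ∂_2 − rank ∂_3 = (18 − 18) − 0 = 0, and there is no ∂_3, so H_2 ≅ 0.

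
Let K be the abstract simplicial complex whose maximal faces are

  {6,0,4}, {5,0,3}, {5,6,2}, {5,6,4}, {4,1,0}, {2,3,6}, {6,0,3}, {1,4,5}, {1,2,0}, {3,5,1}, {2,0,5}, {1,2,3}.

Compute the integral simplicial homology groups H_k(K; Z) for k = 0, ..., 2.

Order the vertices as 0 < 1 < 2 < 3 < 4 < 5 < 6. Listing each simplex with vertices in this order, K has dimension 2 with simplices:

  0-simplices (7): [0], [1], [2], [3], [4], [5], [6]
  1-simplices (18): [0,1], [0,2], [0,3], [0,4], [0,5], [0,6], [1,2], [1,3], [1,4], [1,5], [2,3], [2,5], [2,6], [3,5], [3,6], [4,5], [4,6], [5,6]
  2-simplices (12): [0,1,2], [0,1,4], [0,2,5], [0,3,5], [0,3,6], [0,4,6], [1,2,3], [1,3,5], [1,4,5], [2,3,6], [2,5,6], [4,5,6]

giving chain groups C_0 ≅ Z^7, C_1 ≅ Z^18, C_2 ≅ Z^12.

Boundary ∂_1: C_1 → C_0 is given by ∂[p,q] = [q] − [p].
The 7×18 boundary matrix has rank 6 and Smith normal form diag(1,1,1,1,1,1).

The boundary map ∂_2: C_2 → C_1 acts by ∂[p,q,r] = [q,r] − [p,r] + [p,q]. For instance
  ∂[0,2,5] = [2,5] − [0,5] + [0,2],
  ∂[4,5,6] = [5,6] − [4,6] + [4,5].
The resulting 18×12 matrix has rank 12, and its Smith normal form has invariant factors (1,1,1,1,1,1,1,1,1,1,1,2).

From H_k ≅ ker(∂_k) / im(∂_{k+1}) we obtain:

  H_0: rank C_0 − rank ∂_1 = 7 − 6 = 1, and the invariant factors of ∂_1 are all 1, so H_0 = Z.
  H_1: rank ker ∂_1 − rank ∂_2 = (18 − 6) − 12 = 0, and ∂_2 has invariant factor 2 > 1, so H_1 = Z/2Z.
  H_2: rank ker ∂_2 − rank ∂_3 = (12 − 12) − 0 = 0, and there is no ∂_3, so H_2 = 0.

As a check, the Euler characteristic is 7 − 18 + 12 = 1, which agrees with 1 − 0 + 0 = 1.
(K is a triangulation of the real projective plane RP^2.)

H_0 = Z,  H_1 = Z/2Z,  H_2 = 0.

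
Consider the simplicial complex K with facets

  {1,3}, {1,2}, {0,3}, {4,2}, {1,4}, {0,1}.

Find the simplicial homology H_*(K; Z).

H_0 ≅ Z,  H_1 ≅ Z^2.

Take the total order 0 < 1 < 2 < 3 < 4 on the vertex set. Then K (dimension 1) consists of the simplices:

  0-simplices (5): [0], [1], [2], [3], [4]
  1-simplices (6): [0,1], [0,3], [1,2], [1,3], [1,4], [2,4]

giving chain groups C_0 ≅ Z^5, C_1 ≅ Z^6.

The boundary map ∂_1: C_1 → C_0 maps an edge to its endpoints' difference, ∂[p,q] = q − p. For instance
  ∂[2,4] = [4] − [2].
The resulting 5×6 matrix has rank 4, and its Smith normal form has invariant factors (1,1,1,1).

Reading off H_k = ker ∂_k / im ∂_{k+1}:

  H_0: rank C_0 − rank ∂_1 = 5 − 4 = 1, and the invariant factors of ∂_1 are all 1, so H_0 = Z.
  H_1: rank ker ∂_1 − rank ∂_2 = (6 − 4) − 0 = 2, and there is no ∂_2, so H_1 = Z^2.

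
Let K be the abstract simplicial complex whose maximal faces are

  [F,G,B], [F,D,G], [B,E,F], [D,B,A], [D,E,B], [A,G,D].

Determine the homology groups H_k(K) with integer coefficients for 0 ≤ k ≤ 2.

Take the total order A < B < D < E < F < G on the vertex set. Then K (dimension 2) consists of the simplices:

  0-simplices (6): A, B, D, E, F, G
  1-simplices (12): AB, AD, AG, BD, BE, BF, BG, DE, DF, DG, EF, FG
  2-simplices (6): ABD, ADG, BDE, BEF, BFG, DFG

giving chain groups C_0 ≅ Z^6, C_1 ≅ Z^12, C_2 ≅ Z^6.

The boundary map ∂_1: C_1 → C_0 sends each edge [p,q] (with p < q) to q − p. For instance
  ∂DG = G − D.
As a 6×12 matrix over Z this has rank 5, with invariant factors (1,1,1,1,1).

∂_2: C_2 → C_1 maps a triangle to the signed sum of its edges. For instance
  ∂ABD = BD − AD + AB,
  ∂BEF = EF − BF + BE.
The resulting 12×6 matrix has rank 6, and its Smith normal form has invariant factors (1,1,1,1,1,1).

From H_k ≅ ker(∂_k) / im(∂_{k+1}) we obtain:

  H_0: rank C_0 − rank ∂_1 = 6 − 5 = 1, and the invariant factors of ∂_1 are all 1, so H_0 ≅ Z.
  H_1: rank ker ∂_1 − rank ∂_2 = (12 − 5) − 6 = 1, and the invariant factors of ∂_2 are all 1, so H_1 ≅ Z.
  H_2: rank ker ∂_2 − rank ∂_3 = (6 − 6) − 0 = 0, and there is no ∂_3, so H_2 ≅ 0.

(K is a triangulation of the cylinder S^1 x I.)

H_0 ≅ Z,  H_1 ≅ Z,  H_2 = 0.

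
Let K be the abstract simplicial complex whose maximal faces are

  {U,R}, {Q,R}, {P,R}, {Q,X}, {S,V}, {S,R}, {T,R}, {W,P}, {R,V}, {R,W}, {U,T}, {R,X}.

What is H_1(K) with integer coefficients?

Take the total order P < Q < R < S < T < U < V < W < X on the vertex set. Then K (dimension 1) consists of the simplices:

  0-simplices (9): P, Q, R, S, T, U, V, W, X
  1-simplices (12): PR, PW, QR, QX, RS, RT, RU, RV, RW, RX, SV, TU

so the chain groups are C_0 ≅ Z^9, C_1 ≅ Z^12.

Boundary ∂_1: C_1 → C_0 sends each edge [p,q] (with p < q) to q − p. For instance
  ∂RV = V − R.
The resulting 9×12 matrix has rank 8, and its Smith normal form has invariant factors (1,1,1,1,1,1,1,1).

Now H_k = ker ∂_k / im ∂_{k+1}, so:

  H_1: rank ker ∂_1 − rank ∂_2 = (12 − 8) − 0 = 4, and there is no ∂_2, so H_1 = Z^4.

H_1 ≅ Z^4.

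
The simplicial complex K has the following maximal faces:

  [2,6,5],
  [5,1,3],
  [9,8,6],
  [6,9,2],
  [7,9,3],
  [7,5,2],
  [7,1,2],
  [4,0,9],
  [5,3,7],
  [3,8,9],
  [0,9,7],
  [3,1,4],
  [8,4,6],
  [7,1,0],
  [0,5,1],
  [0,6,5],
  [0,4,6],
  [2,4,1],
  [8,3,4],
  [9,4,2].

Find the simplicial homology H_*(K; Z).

H_0 ≅ Z,  H_1 ≅ Z ⊕ Z/2,  H_2 = 0.

K has 10 vertices, 30 edges, 20 triangles.
rank ∂_0 = 0, rank ∂_1 = 9 ⇒ b_0 = 10 − 0 − 9 = 1; all invariant factors of ∂_1 are 1 so no torsion. So H_0 ≅ Z.
rank ∂_1 = 9, rank ∂_2 = 20 ⇒ b_1 = 30 − 9 − 20 = 1; ∂_2 has invariant factor(s) [2] giving torsion. So H_1 ≅ Z ⊕ Z/2.
rank ∂_2 = 20, rank ∂_3 = 0 ⇒ b_2 = 20 − 20 − 0 = 0. So H_2 ≅ 0.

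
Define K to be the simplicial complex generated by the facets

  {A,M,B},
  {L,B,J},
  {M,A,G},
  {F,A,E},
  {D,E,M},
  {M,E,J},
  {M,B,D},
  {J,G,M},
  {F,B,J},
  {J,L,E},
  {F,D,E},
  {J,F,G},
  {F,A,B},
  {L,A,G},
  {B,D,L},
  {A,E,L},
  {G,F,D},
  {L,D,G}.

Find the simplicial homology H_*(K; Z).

Take the total order A < B < D < E < F < G < J < L < M on the vertex set. Then K (dimension 2) consists of the simplices:

  0-simplices (9): A, B, D, E, F, G, J, L, M
  1-simplices (27): AB, AE, AF, AG, AL, AM, BD, BF, BJ, BL, BM, DE, DF, DG, DL, DM, EF, EJ, EL, EM, FG, FJ, GJ, GL, GM, JL, JM
  2-simplices (18): ABF, ABM, AEF, AEL, AGL, AGM, BDL, BDM, BFJ, BJL, DEF, DEM, DFG, DGL, EJL, EJM, FGJ, GJM

giving chain groups C_0 ≅ Z^9, C_1 ≅ Z^27, C_2 ≅ Z^18.

The boundary map ∂_1: C_1 → C_0 maps an edge to its endpoints' difference, ∂[p,q] = q − p.
As a 9×27 matrix over Z this has rank 8, with invariant factors (1,1,1,1,1,1,1,1).

∂_2: C_2 → C_1 maps a triangle to the signed sum of its edges. For instance
  ∂BDM = DM − BM + BD,
  ∂DGL = GL − DL + DG.
This gives a 27×18 integer matrix of rank 17; reducing to Smith normal form yields diagonal entries (1,1,1,1,1,1,1,1,1,1,1,1,1,1,1,1,1).

Now H_k = ker ∂_k / im ∂_{k+1}, so:

  H_0: rank C_0 − rank ∂_1 = 9 − 8 = 1, and the invariant factors of ∂_1 are all 1, so H_0 ≅ Z.
  H_1: rank ker ∂_1 − rank ∂_2 = (27 − 8) − 17 = 2, and the invariant factors of ∂_2 are all 1, so H_1 ≅ Z^2.
  H_2: rank ker ∂_2 − rank ∂_3 = (18 − 17) − 0 = 1, and there is no ∂_3, so H_2 ≅ Z.

(K is a triangulation of the torus T^2.)

H_0 = Z,  H_1 = Z^2,  H_2 = Z.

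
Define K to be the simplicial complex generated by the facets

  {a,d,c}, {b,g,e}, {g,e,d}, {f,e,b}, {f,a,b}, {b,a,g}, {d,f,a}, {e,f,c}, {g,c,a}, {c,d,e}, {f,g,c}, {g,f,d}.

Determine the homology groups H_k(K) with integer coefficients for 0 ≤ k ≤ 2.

We work with the vertex ordering a < b < c < d < e < f < g. The simplices of K, each written with vertices in increasing order, are:

  0-simplices (7): a, b, c, d, e, f, g
  1-simplices (18): ab, ac, ad, af, ag, be, bf, bg, cd, ce, cf, cg, de, df, dg, ef, eg, fg
  2-simplices (12): abf, abg, acd, acg, adf, bef, beg, cde, cef, cfg, deg, dfg

Hence C_0 ≅ Z^7, C_1 ≅ Z^18, C_2 ≅ Z^12.

Boundary ∂_1: C_1 → C_0 sends each edge [p,q] (with p < q) to q − p.
As a 7×18 matrix over Z this has rank 6, with invariant factors (1,1,1,1,1,1).

Boundary ∂_2: C_2 → C_1 sends each 2-simplex [p,q,r] to [q,r] − [p,r] + [p,q]. For instance
  ∂deg = eg − dg + de,
  ∂cfg = fg − cg + cf.
The 18×12 boundary matrix has rank 12 and Smith normal form diag(1,1,1,1,1,1,1,1,1,1,1,2).

Now H_k = ker ∂_k / im ∂_{k+1}, so:

  H_0: rank C_0 − rank ∂_1 = 7 − 6 = 1, and the invariant factors of ∂_1 are all 1, so H_0 ≅ Z.
  H_1: rank ker ∂_1 − rank ∂_2 = (18 − 6) − 12 = 0, and ∂_2 has invariant factor 2 > 1, so H_1 ≅ Z/2.
  H_2: rank ker ∂_2 − rank ∂_3 = (12 − 12) − 0 = 0, and there is no ∂_3, so H_2 ≅ 0.

H_0 ≅ Z,  H_1 ≅ Z/2,  H_2 = 0.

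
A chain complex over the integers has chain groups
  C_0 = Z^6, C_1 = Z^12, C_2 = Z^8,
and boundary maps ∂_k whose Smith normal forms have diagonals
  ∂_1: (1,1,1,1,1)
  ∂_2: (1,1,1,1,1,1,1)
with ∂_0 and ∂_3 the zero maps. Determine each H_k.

H_0: b_0 = 6 − 0 − 5 = 1; torsion from ∂_1 factors > 1: none. So H_0 ≅ Z.
H_1: b_1 = 12 − 5 − 7 = 0; torsion from ∂_2 factors > 1: none. So H_1 ≅ 0.
H_2: b_2 = 8 − 7 − 0 = 1; torsion from ∂_3 factors > 1: none. So H_2 ≅ Z.

H_0 ≅ Z,  H_1 = 0,  H_2 ≅ Z.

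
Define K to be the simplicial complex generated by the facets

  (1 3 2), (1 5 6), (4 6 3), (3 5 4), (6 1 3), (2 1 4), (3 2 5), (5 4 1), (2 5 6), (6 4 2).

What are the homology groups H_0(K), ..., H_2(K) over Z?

H_0 ≅ Z,  H_1 ≅ Z/2,  H_2 = 0.

We work with the vertex ordering 1 < 2 < 3 < 4 < 5 < 6. The simplices of K, each written with vertices in increasing order, are:

  0-simplices (6): [1], [2], [3], [4], [5], [6]
  1-simplices (15): [1,2], [1,3], [1,4], [1,5], [1,6], [2,3], [2,4], [2,5], [2,6], [3,4], [3,5], [3,6], [4,5], [4,6], [5,6]
  2-simplices (10): [1,2,3], [1,2,4], [1,3,6], [1,4,5], [1,5,6], [2,3,5], [2,4,6], [2,5,6], [3,4,5], [3,4,6]

giving chain groups C_0 ≅ Z^6, C_1 ≅ Z^15, C_2 ≅ Z^10.

The boundary map ∂_1: C_1 → C_0 is given by ∂[p,q] = [q] − [p]. For instance
  ∂[3,4] = [4] − [3].
This gives a 6×15 integer matrix of rank 5; reducing to Smith normal form yields diagonal entries (1,1,1,1,1).

∂_2: C_2 → C_1 acts by ∂[p,q,r] = [q,r] − [p,r] + [p,q]. For instance
  ∂[2,4,6] = [4,6] − [2,6] + [2,4],
  ∂[3,4,5] = [4,5] − [3,5] + [3,4].
This gives a 15×10 integer matrix of rank 10; reducing to Smith normal form yields diagonal entries (1,1,1,1,1,1,1,1,1,2).

Reading off H_k = ker ∂_k / im ∂_{k+1}:

  H_0: rank C_0 − rank ∂_1 = 6 − 5 = 1, and the invariant factors of ∂_1 are all 1, so H_0 = Z.
  H_1: rank ker ∂_1 − rank ∂_2 = (15 − 5) − 10 = 0, and ∂_2 has invariant factor 2 > 1, so H_1 = Z/2.
  H_2: rank ker ∂_2 − rank ∂_3 = (10 − 10) − 0 = 0, and there is no ∂_3, so H_2 = 0.

As a check, the Euler characteristic is 6 − 15 + 10 = 1, which agrees with 1 − 0 + 0 = 1.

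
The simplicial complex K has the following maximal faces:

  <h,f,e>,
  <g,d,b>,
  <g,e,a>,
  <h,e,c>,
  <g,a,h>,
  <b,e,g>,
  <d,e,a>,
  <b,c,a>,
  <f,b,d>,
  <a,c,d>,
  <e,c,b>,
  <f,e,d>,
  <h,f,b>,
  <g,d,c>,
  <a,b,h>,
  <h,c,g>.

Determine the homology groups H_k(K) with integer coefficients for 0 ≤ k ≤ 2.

Fix the vertex order a < b < c < d < e < f < g < h and write every simplex with vertices in increasing order. Then dim K = 2 and the simplices of K are:

  0-simplices (8): a, b, c, d, e, f, g, h
  1-simplices (24): ab, ac, ad, ae, ag, ah, bc, bd, be, bf, bg, bh, cd, ce, cg, ch, de, df, dg, ef, eg, eh, fh, gh
  2-simplices (16): abc, abh, acd, ade, aeg, agh, bce, bdf, bdg, beg, bfh, cdg, ceh, cgh, def, efh

so the chain groups are C_0 ≅ Z^8, C_1 ≅ Z^24, C_2 ≅ Z^16.

Boundary ∂_1: C_1 → C_0 maps an edge to its endpoints' difference, ∂[p,q] = q − p. For instance
  ∂ae = e − a.
As a 8×24 matrix over Z this has rank 7, with invariant factors (1,1,1,1,1,1,1).

Boundary ∂_2: C_2 → C_1 maps a triangle to the signed sum of its edges. For instance
  ∂cdg = dg − cg + cd,
  ∂beg = eg − bg + be.
This gives a 24×16 integer matrix of rank 15; reducing to Smith normal form yields diagonal entries (1,1,1,1,1,1,1,1,1,1,1,1,1,1,1).

Reading off H_k = ker ∂_k / im ∂_{k+1}:

  H_0: rank C_0 − rank ∂_1 = 8 − 7 = 1, and the invariant factors of ∂_1 are all 1, so H_0 = Z.
  H_1: rank ker ∂_1 − rank ∂_2 = (24 − 7) − 15 = 2, and the invariant factors of ∂_2 are all 1, so H_1 = Z^2.
  H_2: rank ker ∂_2 − rank ∂_3 = (16 − 15) − 0 = 1, and there is no ∂_3, so H_2 = Z.

H_0 = Z,  H_1 = Z^2,  H_2 = Z.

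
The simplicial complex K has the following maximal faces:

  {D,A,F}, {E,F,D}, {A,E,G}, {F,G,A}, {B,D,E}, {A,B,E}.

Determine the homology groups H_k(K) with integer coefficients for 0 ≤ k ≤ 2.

Take the total order A < B < D < E < F < G on the vertex set. Then K (dimension 2) consists of the simplices:

  0-simplices (6): A, B, D, E, F, G
  1-simplices (12): AB, AD, AE, AF, AG, BD, BE, DE, DF, EF, EG, FG
  2-simplices (6): ABE, ADF, AEG, AFG, BDE, DEF

Hence C_0 ≅ Z^6, C_1 ≅ Z^12, C_2 ≅ Z^6.

Boundary ∂_1: C_1 → C_0 is given by ∂[p,q] = [q] − [p]. For instance
  ∂AG = G − A.
The resulting 6×12 matrix has rank 5, and its Smith normal form has invariant factors (1,1,1,1,1).

∂_2: C_2 → C_1 sends each 2-simplex [p,q,r] to [q,r] − [p,r] + [p,q]. For instance
  ∂ABE = BE − AE + AB,
  ∂ADF = DF − AF + AD.
The 12×6 boundary matrix has rank 6 and Smith normal form diag(1,1,1,1,1,1).

Now H_k = ker ∂_k / im ∂_{k+1}, so:

  H_0: rank C_0 − rank ∂_1 = 6 − 5 = 1, and the invariant factors of ∂_1 are all 1, so H_0 ≅ Z.
  H_1: rank ker ∂_1 − rank ∂_2 = (12 − 5) − 6 = 1, and the invariant factors of ∂_2 are all 1, so H_1 ≅ Z.
  H_2: rank ker ∂_2 − rank ∂_3 = (6 − 6) − 0 = 0, and there is no ∂_3, so H_2 ≅ 0.

H_0 = Z,  H_1 = Z,  H_2 = 0.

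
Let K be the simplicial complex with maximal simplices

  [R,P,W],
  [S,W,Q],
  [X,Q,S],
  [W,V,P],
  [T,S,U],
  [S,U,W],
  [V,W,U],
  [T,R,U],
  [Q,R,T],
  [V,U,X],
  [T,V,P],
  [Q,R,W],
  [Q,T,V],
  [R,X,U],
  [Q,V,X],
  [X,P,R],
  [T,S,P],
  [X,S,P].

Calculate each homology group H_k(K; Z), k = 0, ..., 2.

K has 9 vertices, 27 edges, 18 triangles.
rank ∂_0 = 0, rank ∂_1 = 8 ⇒ b_0 = 9 − 0 − 8 = 1; all invariant factors of ∂_1 are 1 so no torsion. So H_0 ≅ Z.
rank ∂_1 = 8, rank ∂_2 = 17 ⇒ b_1 = 27 − 8 − 17 = 2; all invariant factors of ∂_2 are 1 so no torsion. So H_1 ≅ Z^2.
rank ∂_2 = 17, rank ∂_3 = 0 ⇒ b_2 = 18 − 17 − 0 = 1. So H_2 ≅ Z.

H_0 ≅ Z,  H_1 ≅ Z^2,  H_2 ≅ Z.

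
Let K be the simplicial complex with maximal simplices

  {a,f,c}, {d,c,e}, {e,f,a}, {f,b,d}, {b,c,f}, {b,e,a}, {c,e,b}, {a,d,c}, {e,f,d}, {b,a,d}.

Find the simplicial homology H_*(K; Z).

H_0 ≅ Z,  H_1 ≅ Z/2Z,  H_2 = 0.

Fix the vertex order a < b < c < d < e < f and write every simplex with vertices in increasing order. Then dim K = 2 and the simplices of K are:

  0-simplices (6): a, b, c, d, e, f
  1-simplices (15): ab, ac, ad, ae, af, bc, bd, be, bf, cd, ce, cf, de, df, ef
  2-simplices (10): abd, abe, acd, acf, aef, bce, bcf, bdf, cde, def

so the chain groups are C_0 ≅ Z^6, C_1 ≅ Z^15, C_2 ≅ Z^10.

Boundary ∂_1: C_1 → C_0 sends each edge [p,q] (with p < q) to q − p.
The 6×15 boundary matrix has rank 5 and Smith normal form diag(1,1,1,1,1).

∂_2: C_2 → C_1 maps a triangle to the signed sum of its edges. For instance
  ∂abd = bd − ad + ab,
  ∂abe = be − ae + ab.
This gives a 15×10 integer matrix of rank 10; reducing to Smith normal form yields diagonal entries (1,1,1,1,1,1,1,1,1,2).

Now H_k = ker ∂_k / im ∂_{k+1}, so:

  H_0: rank C_0 − rank ∂_1 = 6 − 5 = 1, and the invariant factors of ∂_1 are all 1, so H_0 ≅ Z.
  H_1: rank ker ∂_1 − rank ∂_2 = (15 − 5) − 10 = 0, and ∂_2 has invariant factor 2 > 1, so H_1 ≅ Z/2Z.
  H_2: rank ker ∂_2 − rank ∂_3 = (10 − 10) − 0 = 0, and there is no ∂_3, so H_2 ≅ 0.

As a check, the Euler characteristic is 6 − 15 + 10 = 1, which agrees with 1 − 0 + 0 = 1.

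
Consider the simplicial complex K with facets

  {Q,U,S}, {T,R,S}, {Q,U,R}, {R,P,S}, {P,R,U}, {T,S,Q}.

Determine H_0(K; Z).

K has 6 vertices, 12 edges, 6 triangles.
rank ∂_0 = 0, rank ∂_1 = 5 ⇒ b_0 = 6 − 0 − 5 = 1; all invariant factors of ∂_1 are 1 so no torsion. So H_0 ≅ Z.

H_0 ≅ Z.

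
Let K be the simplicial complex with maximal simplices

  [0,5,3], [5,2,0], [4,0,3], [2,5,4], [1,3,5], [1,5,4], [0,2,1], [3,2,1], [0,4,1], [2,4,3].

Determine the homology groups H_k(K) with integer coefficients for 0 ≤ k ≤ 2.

H_0 ≅ Z,  H_1 ≅ Z/2,  H_2 = 0.

Order the vertices as 0 < 1 < 2 < 3 < 4 < 5. Listing each simplex with vertices in this order, K has dimension 2 with simplices:

  0-simplices (6): [0], [1], [2], [3], [4], [5]
  1-simplices (15): [0,1], [0,2], [0,3], [0,4], [0,5], [1,2], [1,3], [1,4], [1,5], [2,3], [2,4], [2,5], [3,4], [3,5], [4,5]
  2-simplices (10): [0,1,2], [0,1,4], [0,2,5], [0,3,4], [0,3,5], [1,2,3], [1,3,5], [1,4,5], [2,3,4], [2,4,5]

giving chain groups C_0 ≅ Z^6, C_1 ≅ Z^15, C_2 ≅ Z^10.

Boundary ∂_1: C_1 → C_0 sends each edge [p,q] (with p < q) to q − p. For instance
  ∂[1,2] = [2] − [1].
The 6×15 boundary matrix has rank 5 and Smith normal form diag(1,1,1,1,1).

The boundary map ∂_2: C_2 → C_1 maps a triangle to the signed sum of its edges. For instance
  ∂[0,1,2] = [1,2] − [0,2] + [0,1],
  ∂[2,3,4] = [3,4] − [2,4] + [2,3].
The 15×10 boundary matrix has rank 10 and Smith normal form diag(1,1,1,1,1,1,1,1,1,2).

From H_k ≅ ker(∂_k) / im(∂_{k+1}) we obtain:

  H_0: rank C_0 − rank ∂_1 = 6 − 5 = 1, and the invariant factors of ∂_1 are all 1, so H_0 = Z.
  H_1: rank ker ∂_1 − rank ∂_2 = (15 − 5) − 10 = 0, and ∂_2 has invariant factor 2 > 1, so H_1 = Z/2.
  H_2: rank ker ∂_2 − rank ∂_3 = (10 − 10) − 0 = 0, and there is no ∂_3, so H_2 = 0.

(K is a triangulation of the real projective plane RP^2.)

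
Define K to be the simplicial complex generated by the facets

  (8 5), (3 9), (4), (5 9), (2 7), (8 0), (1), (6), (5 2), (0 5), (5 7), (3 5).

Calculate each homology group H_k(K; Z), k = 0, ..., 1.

H_0 ≅ Z^4,  H_1 ≅ Z^3.

Fix the vertex order 0 < 1 < 2 < 3 < 4 < 5 < 6 < 7 < 8 < 9 and write every simplex with vertices in increasing order. Then dim K = 1 and the simplices of K are:

  0-simplices (10): [0], [1], [2], [3], [4], [5], [6], [7], [8], [9]
  1-simplices (9): [0,5], [0,8], [2,5], [2,7], [3,5], [3,9], [5,7], [5,8], [5,9]

giving chain groups C_0 ≅ Z^10, C_1 ≅ Z^9.

The boundary map ∂_1: C_1 → C_0 is given by ∂[p,q] = [q] − [p]. For instance
  ∂[0,8] = [8] − [0].
The resulting 10×9 matrix has rank 6, and its Smith normal form has invariant factors (1,1,1,1,1,1).

Computing H_k = (kernel of ∂_k) / (image of ∂_{k+1}):

  H_0: rank C_0 − rank ∂_1 = 10 − 6 = 4, and the invariant factors of ∂_1 are all 1, so H_0 ≅ Z^4.
  H_1: rank ker ∂_1 − rank ∂_2 = (9 − 6) − 0 = 3, and there is no ∂_2, so H_1 ≅ Z^3.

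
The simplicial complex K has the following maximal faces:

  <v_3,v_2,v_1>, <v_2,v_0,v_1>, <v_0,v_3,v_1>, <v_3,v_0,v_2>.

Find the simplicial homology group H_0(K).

Take the total order v_0 < v_1 < v_2 < v_3 on the vertex set. Then K (dimension 2) consists of the simplices:

  0-simplices (4): [v_0], [v_1], [v_2], [v_3]
  1-simplices (6): [v_0,v_1], [v_0,v_2], [v_0,v_3], [v_1,v_2], [v_1,v_3], [v_2,v_3]
  2-simplices (4): [v_0,v_1,v_2], [v_0,v_1,v_3], [v_0,v_2,v_3], [v_1,v_2,v_3]

giving chain groups C_0 ≅ Z^4, C_1 ≅ Z^6, C_2 ≅ Z^4.

Boundary ∂_1: C_1 → C_0 sends each edge [p,q] (with p < q) to q − p. For instance
  ∂[v_2,v_3] = [v_3] − [v_2].
As a 4×6 matrix over Z this has rank 3, with invariant factors (1,1,1).

The boundary map ∂_2: C_2 → C_1 maps a triangle to the signed sum of its edges. For instance
  ∂[v_0,v_1,v_2] = [v_1,v_2] − [v_0,v_2] + [v_0,v_1],
  ∂[v_0,v_2,v_3] = [v_2,v_3] − [v_0,v_3] + [v_0,v_2].
As a 6×4 matrix over Z this has rank 3, with invariant factors (1,1,1).

Reading off H_k = ker ∂_k / im ∂_{k+1}:

  H_0: rank C_0 − rank ∂_1 = 4 − 3 = 1, and the invariant factors of ∂_1 are all 1, so H_0 ≅ Z.

H_0 ≅ Z.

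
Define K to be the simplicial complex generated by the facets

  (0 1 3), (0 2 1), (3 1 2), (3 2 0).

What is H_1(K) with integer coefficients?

Take the total order 0 < 1 < 2 < 3 on the vertex set. Then K (dimension 2) consists of the simplices:

  0-simplices (4): [0], [1], [2], [3]
  1-simplices (6): [0,1], [0,2], [0,3], [1,2], [1,3], [2,3]
  2-simplices (4): [0,1,2], [0,1,3], [0,2,3], [1,2,3]

giving chain groups C_0 ≅ Z^4, C_1 ≅ Z^6, C_2 ≅ Z^4.

Boundary ∂_1: C_1 → C_0 maps an edge to its endpoints' difference, ∂[p,q] = q − p. For instance
  ∂[2,3] = [3] − [2].
The resulting 4×6 matrix has rank 3, and its Smith normal form has invariant factors (1,1,1).

Boundary ∂_2: C_2 → C_1 sends each 2-simplex [p,q,r] to [q,r] − [p,r] + [p,q]. For instance
  ∂[0,2,3] = [2,3] − [0,3] + [0,2],
  ∂[0,1,3] = [1,3] − [0,3] + [0,1].
The 6×4 boundary matrix has rank 3 and Smith normal form diag(1,1,1).

Now H_k = ker ∂_k / im ∂_{k+1}, so:

  H_1: rank ker ∂_1 − rank ∂_2 = (6 − 3) − 3 = 0, and the invariant factors of ∂_2 are all 1, so H_1 = 0.

H_1 = 0.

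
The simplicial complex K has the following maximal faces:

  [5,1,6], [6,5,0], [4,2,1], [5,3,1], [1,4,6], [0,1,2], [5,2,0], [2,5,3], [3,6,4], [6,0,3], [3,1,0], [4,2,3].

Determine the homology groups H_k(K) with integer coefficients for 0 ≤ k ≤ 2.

Fix the vertex order 0 < 1 < 2 < 3 < 4 < 5 < 6 and write every simplex with vertices in increasing order. Then dim K = 2 and the simplices of K are:

  0-simplices (7): [0], [1], [2], [3], [4], [5], [6]
  1-simplices (18): [0,1], [0,2], [0,3], [0,5], [0,6], [1,2], [1,3], [1,4], [1,5], [1,6], [2,3], [2,4], [2,5], [3,4], [3,5], [3,6], [4,6], [5,6]
  2-simplices (12): [0,1,2], [0,1,3], [0,2,5], [0,3,6], [0,5,6], [1,2,4], [1,3,5], [1,4,6], [1,5,6], [2,3,4], [2,3,5], [3,4,6]

so the chain groups are C_0 ≅ Z^7, C_1 ≅ Z^18, C_2 ≅ Z^12.

The boundary map ∂_1: C_1 → C_0 is given by ∂[p,q] = [q] − [p].
This gives a 7×18 integer matrix of rank 6; reducing to Smith normal form yields diagonal entries (1,1,1,1,1,1).

∂_2: C_2 → C_1 acts by ∂[p,q,r] = [q,r] − [p,r] + [p,q]. For instance
  ∂[0,5,6] = [5,6] − [0,6] + [0,5],
  ∂[0,1,3] = [1,3] − [0,3] + [0,1].
The resulting 18×12 matrix has rank 12, and its Smith normal form has invariant factors (1,1,1,1,1,1,1,1,1,1,1,2).

Computing H_k = (kernel of ∂_k) / (image of ∂_{k+1}):

  H_0: rank C_0 − rank ∂_1 = 7 − 6 = 1, and the invariant factors of ∂_1 are all 1, so H_0 = Z.
  H_1: rank ker ∂_1 − rank ∂_2 = (18 − 6) − 12 = 0, and ∂_2 has invariant factor 2 > 1, so H_1 = Z/2Z.
  H_2: rank ker ∂_2 − rank ∂_3 = (12 − 12) − 0 = 0, and there is no ∂_3, so H_2 = 0.

As a check, the Euler characteristic is 7 − 18 + 12 = 1, which agrees with 1 − 0 + 0 = 1.
(K is a triangulation of the real projective plane RP^2.)

H_0 ≅ Z,  H_1 ≅ Z/2Z,  H_2 = 0.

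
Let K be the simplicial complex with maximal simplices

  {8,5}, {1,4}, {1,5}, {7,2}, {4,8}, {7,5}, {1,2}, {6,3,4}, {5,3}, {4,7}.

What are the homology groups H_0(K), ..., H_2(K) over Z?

H_0 ≅ Z,  H_1 ≅ Z^4,  H_2 = 0.

We work with the vertex ordering 1 < 2 < 3 < 4 < 5 < 6 < 7 < 8. The simplices of K, each written with vertices in increasing order, are:

  0-simplices (8): [1], [2], [3], [4], [5], [6], [7], [8]
  1-simplices (12): [1,2], [1,4], [1,5], [2,7], [3,4], [3,5], [3,6], [4,6], [4,7], [4,8], [5,7], [5,8]
  2-simplices (1): [3,4,6]

so the chain groups are C_0 ≅ Z^8, C_1 ≅ Z^12, C_2 ≅ Z^1.

∂_1: C_1 → C_0 maps an edge to its endpoints' difference, ∂[p,q] = q − p.
The resulting 8×12 matrix has rank 7, and its Smith normal form has invariant factors (1,1,1,1,1,1,1).

Boundary ∂_2: C_2 → C_1 acts by ∂[p,q,r] = [q,r] − [p,r] + [p,q]. For instance
  ∂[3,4,6] = [4,6] − [3,6] + [3,4].
This gives a 12×1 integer matrix of rank 1; reducing to Smith normal form yields diagonal entries (1).

Now H_k = ker ∂_k / im ∂_{k+1}, so:

  H_0: rank C_0 − rank ∂_1 = 8 − 7 = 1, and the invariant factors of ∂_1 are all 1, so H_0 ≅ Z.
  H_1: rank ker ∂_1 − rank ∂_2 = (12 − 7) − 1 = 4, and the invariant factors of ∂_2 are all 1, so H_1 ≅ Z^4.
  H_2: rank ker ∂_2 − rank ∂_3 = (1 − 1) − 0 = 0, and there is no ∂_3, so H_2 ≅ 0.

As a check, the Euler characteristic is 8 − 12 + 1 = -3, which agrees with 1 − 4 + 0 = -3.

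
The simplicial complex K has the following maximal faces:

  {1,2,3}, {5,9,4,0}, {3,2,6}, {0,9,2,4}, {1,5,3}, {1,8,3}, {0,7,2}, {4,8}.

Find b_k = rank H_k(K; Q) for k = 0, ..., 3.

b_0 = 1, b_1 = 2, b_2 = 0, b_3 = 0.

Take the total order 0 < 1 < 2 < 3 < 4 < 5 < 6 < 7 < 8 < 9 on the vertex set. Then K (dimension 3) consists of the simplices:

  0-simplices (10): [0], [1], [2], [3], [4], [5], [6], [7], [8], [9]
  1-simplices (21): [0,2], [0,4], [0,5], [0,7], [0,9], [1,2], [1,3], [1,5], [1,8], [2,3], [2,4], [2,6], [2,7], [2,9], [3,5], [3,6], [3,8], [4,5], [4,8], [4,9], [5,9]
  2-simplices (12): [0,2,4], [0,2,7], [0,2,9], [0,4,5], [0,4,9], [0,5,9], [1,2,3], [1,3,5], [1,3,8], [2,3,6], [2,4,9], [4,5,9]
  3-simplices (2): [0,2,4,9], [0,4,5,9]

Hence C_0 ≅ Z^10, C_1 ≅ Z^21, C_2 ≅ Z^12, C_3 ≅ Z^2.

∂_1: C_1 → C_0 sends each edge [p,q] (with p < q) to q − p. For instance
  ∂[1,2] = [2] − [1].
The resulting 10×21 matrix has rank 9, and its Smith normal form has invariant factors (1,1,1,1,1,1,1,1,1).

The boundary map ∂_2: C_2 → C_1 acts by ∂[p,q,r] = [q,r] − [p,r] + [p,q]. For instance
  ∂[0,2,9] = [2,9] − [0,9] + [0,2],
  ∂[0,5,9] = [5,9] − [0,9] + [0,5].
The 21×12 boundary matrix has rank 10 and Smith normal form diag(1,1,1,1,1,1,1,1,1,1).

Boundary ∂_3: C_3 → C_2 sends each 3-simplex σ to the alternating sum Σ_i (−1)^i (σ with its i-th vertex removed). For instance
  ∂[0,4,5,9] = [4,5,9] − [0,5,9] + [0,4,9] − [0,4,5],
  ∂[0,2,4,9] = [2,4,9] − [0,4,9] + [0,2,9] − [0,2,4].
The resulting 12×2 matrix has rank 2, and its Smith normal form has invariant factors (1,1).

From H_k ≅ ker(∂_k) / im(∂_{k+1}) we obtain:

  H_0: rank C_0 − rank ∂_1 = 10 − 9 = 1, and the invariant factors of ∂_1 are all 1, so H_0 ≅ Z.
  H_1: rank ker ∂_1 − rank ∂_2 = (21 − 9) − 10 = 2, and the invariant factors of ∂_2 are all 1, so H_1 ≅ Z^2.
  H_2: rank ker ∂_2 − rank ∂_3 = (12 − 10) − 2 = 0, and the invariant factors of ∂_3 are all 1, so H_2 ≅ 0.
  H_3: rank ker ∂_3 − rank ∂_4 = (2 − 2) − 0 = 0, and there is no ∂_4, so H_3 ≅ 0.

Hence the Betti numbers are b_0 = 1, b_1 = 2, b_2 = 0, b_3 = 0.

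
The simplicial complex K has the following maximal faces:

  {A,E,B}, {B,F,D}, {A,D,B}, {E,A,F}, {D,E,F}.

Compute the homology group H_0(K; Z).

Take the total order A < B < D < E < F on the vertex set. Then K (dimension 2) consists of the simplices:

  0-simplices (5): A, B, D, E, F
  1-simplices (10): AB, AD, AE, AF, BD, BE, BF, DE, DF, EF
  2-simplices (5): ABD, ABE, AEF, BDF, DEF

so the chain groups are C_0 ≅ Z^5, C_1 ≅ Z^10, C_2 ≅ Z^5.

Boundary ∂_1: C_1 → C_0 maps an edge to its endpoints' difference, ∂[p,q] = q − p. For instance
  ∂AF = F − A.
This gives a 5×10 integer matrix of rank 4; reducing to Smith normal form yields diagonal entries (1,1,1,1).

Boundary ∂_2: C_2 → C_1 maps a triangle to the signed sum of its edges. For instance
  ∂ABE = BE − AE + AB,
  ∂AEF = EF − AF + AE.
The 10×5 boundary matrix has rank 5 and Smith normal form diag(1,1,1,1,1).

From H_k ≅ ker(∂_k) / im(∂_{k+1}) we obtain:

  H_0: rank C_0 − rank ∂_1 = 5 − 4 = 1, and the invariant factors of ∂_1 are all 1, so H_0 = Z.

H_0 ≅ Z.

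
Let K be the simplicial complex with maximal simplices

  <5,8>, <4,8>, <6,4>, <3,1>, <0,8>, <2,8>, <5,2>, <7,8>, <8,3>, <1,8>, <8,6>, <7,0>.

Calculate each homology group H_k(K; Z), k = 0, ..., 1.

H_0 = Z,  H_1 = Z^4.

K has 9 vertices, 12 edges.
rank ∂_0 = 0, rank ∂_1 = 8 ⇒ b_0 = 9 − 0 − 8 = 1; all invariant factors of ∂_1 are 1 so no torsion. So H_0 ≅ Z.
rank ∂_1 = 8, rank ∂_2 = 0 ⇒ b_1 = 12 − 8 − 0 = 4. So H_1 ≅ Z^4.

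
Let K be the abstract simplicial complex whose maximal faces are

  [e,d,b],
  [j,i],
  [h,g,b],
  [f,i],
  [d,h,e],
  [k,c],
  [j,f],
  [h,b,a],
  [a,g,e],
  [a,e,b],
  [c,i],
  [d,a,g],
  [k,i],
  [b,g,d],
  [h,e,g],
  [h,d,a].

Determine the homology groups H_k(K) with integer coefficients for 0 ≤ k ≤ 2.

Order the vertices as a < b < c < d < e < f < g < h < i < j < k. Listing each simplex with vertices in this order, K has dimension 2 with simplices:

  0-simplices (11): a, b, c, d, e, f, g, h, i, j, k
  1-simplices (21): ab, ad, ae, ag, ah, bd, be, bg, bh, ci, ck, de, dg, dh, eg, eh, fi, fj, gh, ij, ik
  2-simplices (10): abe, abh, adg, adh, aeg, bde, bdg, bgh, deh, egh

giving chain groups C_0 ≅ Z^11, C_1 ≅ Z^21, C_2 ≅ Z^10.

Boundary ∂_1: C_1 → C_0 is given by ∂[p,q] = [q] − [p]. For instance
  ∂be = e − b.
This gives a 11×21 integer matrix of rank 9; reducing to Smith normal form yields diagonal entries (1,1,1,1,1,1,1,1,1).

Boundary ∂_2: C_2 → C_1 sends each 2-simplex [p,q,r] to [q,r] − [p,r] + [p,q]. For instance
  ∂bdg = dg − bg + bd,
  ∂aeg = eg − ag + ae.
This gives a 21×10 integer matrix of rank 10; reducing to Smith normal form yields diagonal entries (1,1,1,1,1,1,1,1,1,2).

Now H_k = ker ∂_k / im ∂_{k+1}, so:

  H_0: rank C_0 − rank ∂_1 = 11 − 9 = 2, and the invariant factors of ∂_1 are all 1, so H_0 = Z^2.
  H_1: rank ker ∂_1 − rank ∂_2 = (21 − 9) − 10 = 2, and ∂_2 has invariant factor 2 > 1, so H_1 = Z^2 ⊕ Z_2.
  H_2: rank ker ∂_2 − rank ∂_3 = (10 − 10) − 0 = 0, and there is no ∂_3, so H_2 = 0.

As a check, the Euler characteristic is 11 − 21 + 10 = 0, which agrees with 2 − 2 + 0 = 0.

H_0 = Z^2,  H_1 = Z^2 ⊕ Z_2,  H_2 = 0.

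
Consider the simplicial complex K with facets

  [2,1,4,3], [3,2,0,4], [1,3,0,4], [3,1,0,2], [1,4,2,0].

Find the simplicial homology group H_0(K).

H_0 ≅ Z.

Take the total order 0 < 1 < 2 < 3 < 4 on the vertex set. Then K (dimension 3) consists of the simplices:

  0-simplices (5): [0], [1], [2], [3], [4]
  1-simplices (10): [0,1], [0,2], [0,3], [0,4], [1,2], [1,3], [1,4], [2,3], [2,4], [3,4]
  2-simplices (10): [0,1,2], [0,1,3], [0,1,4], [0,2,3], [0,2,4], [0,3,4], [1,2,3], [1,2,4], [1,3,4], [2,3,4]
  3-simplices (5): [0,1,2,3], [0,1,2,4], [0,1,3,4], [0,2,3,4], [1,2,3,4]

giving chain groups C_0 ≅ Z^5, C_1 ≅ Z^10, C_2 ≅ Z^10, C_3 ≅ Z^5.

∂_1: C_1 → C_0 maps an edge to its endpoints' difference, ∂[p,q] = q − p.
As a 5×10 matrix over Z this has rank 4, with invariant factors (1,1,1,1).

The boundary map ∂_2: C_2 → C_1 sends each 2-simplex [p,q,r] to [q,r] − [p,r] + [p,q]. For instance
  ∂[0,1,4] = [1,4] − [0,4] + [0,1],
  ∂[1,3,4] = [3,4] − [1,4] + [1,3].
The resulting 10×10 matrix has rank 6, and its Smith normal form has invariant factors (1,1,1,1,1,1).

Boundary ∂_3: C_3 → C_2 sends each 3-simplex σ to the alternating sum Σ_i (−1)^i (σ with its i-th vertex removed). For instance
  ∂[0,1,2,3] = [1,2,3] − [0,2,3] + [0,1,3] − [0,1,2],
  ∂[0,1,3,4] = [1,3,4] − [0,3,4] + [0,1,4] − [0,1,3].
This gives a 10×5 integer matrix of rank 4; reducing to Smith normal form yields diagonal entries (1,1,1,1).

Reading off H_k = ker ∂_k / im ∂_{k+1}:

  H_0: rank C_0 − rank ∂_1 = 5 − 4 = 1, and the invariant factors of ∂_1 are all 1, so H_0 = Z.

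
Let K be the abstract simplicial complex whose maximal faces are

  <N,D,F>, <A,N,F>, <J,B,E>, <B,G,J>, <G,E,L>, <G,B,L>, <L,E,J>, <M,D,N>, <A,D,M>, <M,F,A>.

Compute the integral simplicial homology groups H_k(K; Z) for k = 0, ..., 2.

H_0 = Z^2,  H_1 = Z^2,  H_2 = 0.

K has 10 vertices, 20 edges, 10 triangles.
rank ∂_0 = 0, rank ∂_1 = 8 ⇒ b_0 = 10 − 0 − 8 = 2; all invariant factors of ∂_1 are 1 so no torsion. So H_0 = Z^2.
rank ∂_1 = 8, rank ∂_2 = 10 ⇒ b_1 = 20 − 8 − 10 = 2; all invariant factors of ∂_2 are 1 so no torsion. So H_1 = Z^2.
rank ∂_2 = 10, rank ∂_3 = 0 ⇒ b_2 = 10 − 10 − 0 = 0. So H_2 = 0.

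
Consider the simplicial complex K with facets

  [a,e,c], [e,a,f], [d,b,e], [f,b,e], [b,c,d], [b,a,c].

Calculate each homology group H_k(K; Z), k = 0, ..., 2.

Fix the vertex order a < b < c < d < e < f and write every simplex with vertices in increasing order. Then dim K = 2 and the simplices of K are:

  0-simplices (6): a, b, c, d, e, f
  1-simplices (12): ab, ac, ae, af, bc, bd, be, bf, cd, ce, de, ef
  2-simplices (6): abc, ace, aef, bcd, bde, bef

giving chain groups C_0 ≅ Z^6, C_1 ≅ Z^12, C_2 ≅ Z^6.

The boundary map ∂_1: C_1 → C_0 sends each edge [p,q] (with p < q) to q − p.
The resulting 6×12 matrix has rank 5, and its Smith normal form has invariant factors (1,1,1,1,1).

Boundary ∂_2: C_2 → C_1 maps a triangle to the signed sum of its edges. For instance
  ∂bde = de − be + bd,
  ∂aef = ef − af + ae.
This gives a 12×6 integer matrix of rank 6; reducing to Smith normal form yields diagonal entries (1,1,1,1,1,1).

From H_k ≅ ker(∂_k) / im(∂_{k+1}) we obtain:

  H_0: rank C_0 − rank ∂_1 = 6 − 5 = 1, and the invariant factors of ∂_1 are all 1, so H_0 ≅ Z.
  H_1: rank ker ∂_1 − rank ∂_2 = (12 − 5) − 6 = 1, and the invariant factors of ∂_2 are all 1, so H_1 ≅ Z.
  H_2: rank ker ∂_2 − rank ∂_3 = (6 − 6) − 0 = 0, and there is no ∂_3, so H_2 ≅ 0.

H_0 ≅ Z,  H_1 ≅ Z,  H_2 = 0.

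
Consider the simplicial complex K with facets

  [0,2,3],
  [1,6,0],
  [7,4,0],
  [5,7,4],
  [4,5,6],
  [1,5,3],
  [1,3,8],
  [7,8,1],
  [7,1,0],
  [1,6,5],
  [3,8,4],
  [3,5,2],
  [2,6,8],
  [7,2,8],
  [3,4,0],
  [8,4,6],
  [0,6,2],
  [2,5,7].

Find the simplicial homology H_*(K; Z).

H_0 = Z,  H_1 = Z^2,  H_2 = Z.

Take the total order 0 < 1 < 2 < 3 < 4 < 5 < 6 < 7 < 8 on the vertex set. Then K (dimension 2) consists of the simplices:

  0-simplices (9): [0], [1], [2], [3], [4], [5], [6], [7], [8]
  1-simplices (27): (27 of them)
  2-simplices (18): [0,1,6], [0,1,7], [0,2,3], [0,2,6], [0,3,4], [0,4,7], [1,3,5], [1,3,8], [1,5,6], [1,7,8], [2,3,5], [2,5,7], [2,6,8], [2,7,8], [3,4,8], [4,5,6], [4,5,7], [4,6,8]

giving chain groups C_0 ≅ Z^9, C_1 ≅ Z^27, C_2 ≅ Z^18.

The boundary map ∂_1: C_1 → C_0 is given by ∂[p,q] = [q] − [p].
This gives a 9×27 integer matrix of rank 8; reducing to Smith normal form yields diagonal entries (1,1,1,1,1,1,1,1).

Boundary ∂_2: C_2 → C_1 acts by ∂[p,q,r] = [q,r] − [p,r] + [p,q]. For instance
  ∂[1,3,5] = [3,5] − [1,5] + [1,3],
  ∂[0,1,6] = [1,6] − [0,6] + [0,1].
The 27×18 boundary matrix has rank 17 and Smith normal form diag(1,1,1,1,1,1,1,1,1,1,1,1,1,1,1,1,1).

Computing H_k = (kernel of ∂_k) / (image of ∂_{k+1}):

  H_0: rank C_0 − rank ∂_1 = 9 − 8 = 1, and the invariant factors of ∂_1 are all 1, so H_0 ≅ Z.
  H_1: rank ker ∂_1 − rank ∂_2 = (27 − 8) − 17 = 2, and the invariant factors of ∂_2 are all 1, so H_1 ≅ Z^2.
  H_2: rank ker ∂_2 − rank ∂_3 = (18 − 17) − 0 = 1, and there is no ∂_3, so H_2 ≅ Z.

As a check, the Euler characteristic is 9 − 27 + 18 = 0, which agrees with 1 − 2 + 1 = 0.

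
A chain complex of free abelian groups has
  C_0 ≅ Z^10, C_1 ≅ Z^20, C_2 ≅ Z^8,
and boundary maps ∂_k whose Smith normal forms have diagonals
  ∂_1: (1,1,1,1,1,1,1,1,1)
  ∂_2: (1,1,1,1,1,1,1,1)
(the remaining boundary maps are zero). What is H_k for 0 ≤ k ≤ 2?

H_0 = Z,  H_1 = Z^3,  H_2 = 0.

H_0: b_0 = 10 − 0 − 9 = 1; torsion from ∂_1 factors > 1: none. So H_0 = Z.
H_1: b_1 = 20 − 9 − 8 = 3; torsion from ∂_2 factors > 1: none. So H_1 = Z^3.
H_2: b_2 = 8 − 8 − 0 = 0; torsion from ∂_3 factors > 1: none. So H_2 = 0.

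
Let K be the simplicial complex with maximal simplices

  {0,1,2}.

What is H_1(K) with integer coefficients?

We work with the vertex ordering 0 < 1 < 2. The simplices of K, each written with vertices in increasing order, are:

  0-simplices (3): [0], [1], [2]
  1-simplices (3): [0,1], [0,2], [1,2]
  2-simplices (1): [0,1,2]

so the chain groups are C_0 ≅ Z^3, C_1 ≅ Z^3, C_2 ≅ Z^1.

∂_1: C_1 → C_0 maps an edge to its endpoints' difference, ∂[p,q] = q − p.
The resulting 3×3 matrix has rank 2, and its Smith normal form has invariant factors (1,1).

∂_2: C_2 → C_1 sends each 2-simplex [p,q,r] to [q,r] − [p,r] + [p,q]. For instance
  ∂[0,1,2] = [1,2] − [0,2] + [0,1].
The resulting 3×1 matrix has rank 1, and its Smith normal form has invariant factors (1).

Now H_k = ker ∂_k / im ∂_{k+1}, so:

  H_1: rank ker ∂_1 − rank ∂_2 = (3 − 2) − 1 = 0, and the invariant factors of ∂_2 are all 1, so H_1 ≅ 0.

H_1 ≅ 0.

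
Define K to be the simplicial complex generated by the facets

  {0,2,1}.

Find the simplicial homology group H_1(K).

Order the vertices as 0 < 1 < 2. Listing each simplex with vertices in this order, K has dimension 2 with simplices:

  0-simplices (3): [0], [1], [2]
  1-simplices (3): [0,1], [0,2], [1,2]
  2-simplices (1): [0,1,2]

so the chain groups are C_0 ≅ Z^3, C_1 ≅ Z^3, C_2 ≅ Z^1.

Boundary ∂_1: C_1 → C_0 is given by ∂[p,q] = [q] − [p]. For instance
  ∂[0,2] = [2] − [0].
As a 3×3 matrix over Z this has rank 2, with invariant factors (1,1).

∂_2: C_2 → C_1 acts by ∂[p,q,r] = [q,r] − [p,r] + [p,q]. For instance
  ∂[0,1,2] = [1,2] − [0,2] + [0,1].
The 3×1 boundary matrix has rank 1 and Smith normal form diag(1).

Computing H_k = (kernel of ∂_k) / (image of ∂_{k+1}):

  H_1: rank ker ∂_1 − rank ∂_2 = (3 − 2) − 1 = 0, and the invariant factors of ∂_2 are all 1, so H_1 = 0.

H_1 = 0.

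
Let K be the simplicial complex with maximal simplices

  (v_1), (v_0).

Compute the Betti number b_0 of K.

We work with the vertex ordering v_0 < v_1. The simplices of K, each written with vertices in increasing order, are:

  0-simplices (2): [v_0], [v_1]

Hence C_0 ≅ Z^2.

From H_k ≅ ker(∂_k) / im(∂_{k+1}) we obtain:

  H_0: rank C_0 − rank ∂_1 = 2 − 0 = 2, and there is no ∂_1, so H_0 ≅ Z^2.

Hence the Betti numbers are b_0 = 2.

b_0 = 2.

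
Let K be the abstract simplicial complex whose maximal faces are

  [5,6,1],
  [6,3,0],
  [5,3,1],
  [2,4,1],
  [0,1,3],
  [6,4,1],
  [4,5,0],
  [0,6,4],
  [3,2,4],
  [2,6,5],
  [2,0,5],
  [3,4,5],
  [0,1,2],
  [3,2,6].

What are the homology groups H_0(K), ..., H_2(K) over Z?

H_0 = Z,  H_1 = Z^2,  H_2 = Z.

Take the total order 0 < 1 < 2 < 3 < 4 < 5 < 6 on the vertex set. Then K (dimension 2) consists of the simplices:

  0-simplices (7): [0], [1], [2], [3], [4], [5], [6]
  1-simplices (21): [0,1], [0,2], [0,3], [0,4], [0,5], [0,6], [1,2], [1,3], [1,4], [1,5], [1,6], [2,3], [2,4], [2,5], [2,6], [3,4], [3,5], [3,6], [4,5], [4,6], [5,6]
  2-simplices (14): [0,1,2], [0,1,3], [0,2,5], [0,3,6], [0,4,5], [0,4,6], [1,2,4], [1,3,5], [1,4,6], [1,5,6], [2,3,4], [2,3,6], [2,5,6], [3,4,5]

Hence C_0 ≅ Z^7, C_1 ≅ Z^21, C_2 ≅ Z^14.

Boundary ∂_1: C_1 → C_0 maps an edge to its endpoints' difference, ∂[p,q] = q − p.
The 7×21 boundary matrix has rank 6 and Smith normal form diag(1,1,1,1,1,1).

Boundary ∂_2: C_2 → C_1 acts by ∂[p,q,r] = [q,r] − [p,r] + [p,q]. For instance
  ∂[1,3,5] = [3,5] − [1,5] + [1,3],
  ∂[0,4,6] = [4,6] − [0,6] + [0,4].
This gives a 21×14 integer matrix of rank 13; reducing to Smith normal form yields diagonal entries (1,1,1,1,1,1,1,1,1,1,1,1,1).

From H_k ≅ ker(∂_k) / im(∂_{k+1}) we obtain:

  H_0: rank C_0 − rank ∂_1 = 7 − 6 = 1, and the invariant factors of ∂_1 are all 1, so H_0 = Z.
  H_1: rank ker ∂_1 − rank ∂_2 = (21 − 6) − 13 = 2, and the invariant factors of ∂_2 are all 1, so H_1 = Z^2.
  H_2: rank ker ∂_2 − rank ∂_3 = (14 − 13) − 0 = 1, and there is no ∂_3, so H_2 = Z.

As a check, the Euler characteristic is 7 − 21 + 14 = 0, which agrees with 1 − 2 + 1 = 0.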